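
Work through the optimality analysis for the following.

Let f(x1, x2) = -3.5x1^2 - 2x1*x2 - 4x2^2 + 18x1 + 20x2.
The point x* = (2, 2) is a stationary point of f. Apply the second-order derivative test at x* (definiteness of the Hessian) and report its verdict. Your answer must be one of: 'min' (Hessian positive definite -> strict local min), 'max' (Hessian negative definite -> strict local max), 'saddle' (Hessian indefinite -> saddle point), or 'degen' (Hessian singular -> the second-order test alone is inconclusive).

Compute the Hessian H = grad^2 f:
  H = [[-7, -2], [-2, -8]]
Verify stationarity: grad f(x*) = H x* + g = (0, 0).
Eigenvalues of H: -9.5616, -5.4384.
Both eigenvalues < 0, so H is negative definite -> x* is a strict local max.

max


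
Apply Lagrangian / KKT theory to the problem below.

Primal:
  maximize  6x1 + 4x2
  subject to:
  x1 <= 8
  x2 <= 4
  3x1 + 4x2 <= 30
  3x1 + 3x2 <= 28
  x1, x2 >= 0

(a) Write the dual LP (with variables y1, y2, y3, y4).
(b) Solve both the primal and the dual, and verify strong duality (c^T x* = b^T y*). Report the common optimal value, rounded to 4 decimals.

The standard primal-dual pair for 'max c^T x s.t. A x <= b, x >= 0' is:
  Dual:  min b^T y  s.t.  A^T y >= c,  y >= 0.

So the dual LP is:
  minimize  8y1 + 4y2 + 30y3 + 28y4
  subject to:
    y1 + 3y3 + 3y4 >= 6
    y2 + 4y3 + 3y4 >= 4
    y1, y2, y3, y4 >= 0

Solving the primal: x* = (8, 1.3333).
  primal value c^T x* = 53.3333.
Solving the dual: y* = (2, 0, 0, 1.3333).
  dual value b^T y* = 53.3333.
Strong duality: c^T x* = b^T y*. Confirmed.

53.3333


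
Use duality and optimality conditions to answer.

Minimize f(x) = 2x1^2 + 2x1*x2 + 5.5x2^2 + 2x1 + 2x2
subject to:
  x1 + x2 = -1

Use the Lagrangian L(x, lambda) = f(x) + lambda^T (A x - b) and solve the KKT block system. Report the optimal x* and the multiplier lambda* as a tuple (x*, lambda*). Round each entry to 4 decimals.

Form the Lagrangian:
  L(x, lambda) = (1/2) x^T Q x + c^T x + lambda^T (A x - b)
Stationarity (grad_x L = 0): Q x + c + A^T lambda = 0.
Primal feasibility: A x = b.

This gives the KKT block system:
  [ Q   A^T ] [ x     ]   [-c ]
  [ A    0  ] [ lambda ] = [ b ]

Solving the linear system:
  x*      = (-0.8182, -0.1818)
  lambda* = (1.6364)
  f(x*)   = -0.1818

x* = (-0.8182, -0.1818), lambda* = (1.6364)


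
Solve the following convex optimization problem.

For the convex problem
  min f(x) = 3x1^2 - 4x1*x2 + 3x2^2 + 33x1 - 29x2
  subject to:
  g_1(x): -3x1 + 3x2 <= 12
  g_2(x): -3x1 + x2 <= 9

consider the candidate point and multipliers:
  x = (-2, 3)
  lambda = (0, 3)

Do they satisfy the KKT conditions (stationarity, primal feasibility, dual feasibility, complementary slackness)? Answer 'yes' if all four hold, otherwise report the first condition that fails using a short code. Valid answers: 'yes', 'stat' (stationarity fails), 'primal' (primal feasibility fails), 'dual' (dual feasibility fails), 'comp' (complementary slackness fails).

Gradient of f: grad f(x) = Q x + c = (9, -3)
Constraint values g_i(x) = a_i^T x - b_i:
  g_1((-2, 3)) = 3
  g_2((-2, 3)) = 0
Stationarity residual: grad f(x) + sum_i lambda_i a_i = (0, 0)
  -> stationarity OK
Primal feasibility (all g_i <= 0): FAILS
Dual feasibility (all lambda_i >= 0): OK
Complementary slackness (lambda_i * g_i(x) = 0 for all i): OK

Verdict: the first failing condition is primal_feasibility -> primal.

primal


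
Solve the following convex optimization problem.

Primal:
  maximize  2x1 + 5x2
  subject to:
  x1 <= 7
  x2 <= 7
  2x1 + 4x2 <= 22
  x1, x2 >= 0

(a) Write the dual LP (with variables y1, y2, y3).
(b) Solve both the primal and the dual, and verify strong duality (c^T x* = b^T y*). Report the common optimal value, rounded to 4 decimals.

The standard primal-dual pair for 'max c^T x s.t. A x <= b, x >= 0' is:
  Dual:  min b^T y  s.t.  A^T y >= c,  y >= 0.

So the dual LP is:
  minimize  7y1 + 7y2 + 22y3
  subject to:
    y1 + 2y3 >= 2
    y2 + 4y3 >= 5
    y1, y2, y3 >= 0

Solving the primal: x* = (0, 5.5).
  primal value c^T x* = 27.5.
Solving the dual: y* = (0, 0, 1.25).
  dual value b^T y* = 27.5.
Strong duality: c^T x* = b^T y*. Confirmed.

27.5


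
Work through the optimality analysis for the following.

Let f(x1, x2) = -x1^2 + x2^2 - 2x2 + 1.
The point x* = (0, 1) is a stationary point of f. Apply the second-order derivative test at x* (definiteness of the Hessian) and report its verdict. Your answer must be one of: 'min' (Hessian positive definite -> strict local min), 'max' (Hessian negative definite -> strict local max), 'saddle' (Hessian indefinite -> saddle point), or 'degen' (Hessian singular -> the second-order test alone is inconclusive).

Compute the Hessian H = grad^2 f:
  H = [[-2, 0], [0, 2]]
Verify stationarity: grad f(x*) = H x* + g = (0, 0).
Eigenvalues of H: -2, 2.
Eigenvalues have mixed signs, so H is indefinite -> x* is a saddle point.

saddle


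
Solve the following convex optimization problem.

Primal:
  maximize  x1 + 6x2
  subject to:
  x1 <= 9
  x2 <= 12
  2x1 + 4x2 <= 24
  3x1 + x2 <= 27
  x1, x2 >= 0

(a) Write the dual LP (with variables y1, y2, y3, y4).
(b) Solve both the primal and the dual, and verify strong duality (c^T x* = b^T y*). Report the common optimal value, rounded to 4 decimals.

The standard primal-dual pair for 'max c^T x s.t. A x <= b, x >= 0' is:
  Dual:  min b^T y  s.t.  A^T y >= c,  y >= 0.

So the dual LP is:
  minimize  9y1 + 12y2 + 24y3 + 27y4
  subject to:
    y1 + 2y3 + 3y4 >= 1
    y2 + 4y3 + y4 >= 6
    y1, y2, y3, y4 >= 0

Solving the primal: x* = (0, 6).
  primal value c^T x* = 36.
Solving the dual: y* = (0, 0, 1.5, 0).
  dual value b^T y* = 36.
Strong duality: c^T x* = b^T y*. Confirmed.

36


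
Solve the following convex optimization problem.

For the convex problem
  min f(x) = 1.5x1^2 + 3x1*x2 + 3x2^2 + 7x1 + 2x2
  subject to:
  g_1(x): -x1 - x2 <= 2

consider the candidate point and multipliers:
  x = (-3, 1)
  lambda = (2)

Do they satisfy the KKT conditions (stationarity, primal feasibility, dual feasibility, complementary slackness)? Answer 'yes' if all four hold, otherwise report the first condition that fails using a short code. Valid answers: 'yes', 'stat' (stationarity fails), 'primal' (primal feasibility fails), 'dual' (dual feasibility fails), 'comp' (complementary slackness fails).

Gradient of f: grad f(x) = Q x + c = (1, -1)
Constraint values g_i(x) = a_i^T x - b_i:
  g_1((-3, 1)) = 0
Stationarity residual: grad f(x) + sum_i lambda_i a_i = (-1, -3)
  -> stationarity FAILS
Primal feasibility (all g_i <= 0): OK
Dual feasibility (all lambda_i >= 0): OK
Complementary slackness (lambda_i * g_i(x) = 0 for all i): OK

Verdict: the first failing condition is stationarity -> stat.

stat


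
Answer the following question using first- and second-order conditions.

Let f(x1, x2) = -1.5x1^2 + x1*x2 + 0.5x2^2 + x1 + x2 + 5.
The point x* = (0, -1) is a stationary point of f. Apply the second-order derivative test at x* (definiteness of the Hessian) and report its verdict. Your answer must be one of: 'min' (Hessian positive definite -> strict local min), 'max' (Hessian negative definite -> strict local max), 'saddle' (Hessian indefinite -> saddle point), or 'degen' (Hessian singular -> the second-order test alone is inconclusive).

Compute the Hessian H = grad^2 f:
  H = [[-3, 1], [1, 1]]
Verify stationarity: grad f(x*) = H x* + g = (0, 0).
Eigenvalues of H: -3.2361, 1.2361.
Eigenvalues have mixed signs, so H is indefinite -> x* is a saddle point.

saddle


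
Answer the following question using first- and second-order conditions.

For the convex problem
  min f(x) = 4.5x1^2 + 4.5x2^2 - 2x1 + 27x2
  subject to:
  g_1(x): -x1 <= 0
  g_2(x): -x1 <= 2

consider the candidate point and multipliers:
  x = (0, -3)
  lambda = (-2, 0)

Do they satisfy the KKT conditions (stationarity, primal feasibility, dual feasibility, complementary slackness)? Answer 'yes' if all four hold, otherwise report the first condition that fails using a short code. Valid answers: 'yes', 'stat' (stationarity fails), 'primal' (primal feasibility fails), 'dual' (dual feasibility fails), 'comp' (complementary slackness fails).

Gradient of f: grad f(x) = Q x + c = (-2, 0)
Constraint values g_i(x) = a_i^T x - b_i:
  g_1((0, -3)) = 0
  g_2((0, -3)) = -2
Stationarity residual: grad f(x) + sum_i lambda_i a_i = (0, 0)
  -> stationarity OK
Primal feasibility (all g_i <= 0): OK
Dual feasibility (all lambda_i >= 0): FAILS
Complementary slackness (lambda_i * g_i(x) = 0 for all i): OK

Verdict: the first failing condition is dual_feasibility -> dual.

dual


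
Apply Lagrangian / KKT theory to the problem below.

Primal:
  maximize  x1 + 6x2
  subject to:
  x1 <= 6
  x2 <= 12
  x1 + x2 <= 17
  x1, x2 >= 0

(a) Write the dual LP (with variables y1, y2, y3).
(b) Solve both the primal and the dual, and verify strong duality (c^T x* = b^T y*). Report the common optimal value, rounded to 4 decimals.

The standard primal-dual pair for 'max c^T x s.t. A x <= b, x >= 0' is:
  Dual:  min b^T y  s.t.  A^T y >= c,  y >= 0.

So the dual LP is:
  minimize  6y1 + 12y2 + 17y3
  subject to:
    y1 + y3 >= 1
    y2 + y3 >= 6
    y1, y2, y3 >= 0

Solving the primal: x* = (5, 12).
  primal value c^T x* = 77.
Solving the dual: y* = (0, 5, 1).
  dual value b^T y* = 77.
Strong duality: c^T x* = b^T y*. Confirmed.

77


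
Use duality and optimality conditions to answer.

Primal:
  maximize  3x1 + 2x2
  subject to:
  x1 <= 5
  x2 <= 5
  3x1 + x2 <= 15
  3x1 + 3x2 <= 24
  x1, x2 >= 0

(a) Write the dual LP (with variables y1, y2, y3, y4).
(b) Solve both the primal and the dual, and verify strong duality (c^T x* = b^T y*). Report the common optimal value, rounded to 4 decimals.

The standard primal-dual pair for 'max c^T x s.t. A x <= b, x >= 0' is:
  Dual:  min b^T y  s.t.  A^T y >= c,  y >= 0.

So the dual LP is:
  minimize  5y1 + 5y2 + 15y3 + 24y4
  subject to:
    y1 + 3y3 + 3y4 >= 3
    y2 + y3 + 3y4 >= 2
    y1, y2, y3, y4 >= 0

Solving the primal: x* = (3.5, 4.5).
  primal value c^T x* = 19.5.
Solving the dual: y* = (0, 0, 0.5, 0.5).
  dual value b^T y* = 19.5.
Strong duality: c^T x* = b^T y*. Confirmed.

19.5


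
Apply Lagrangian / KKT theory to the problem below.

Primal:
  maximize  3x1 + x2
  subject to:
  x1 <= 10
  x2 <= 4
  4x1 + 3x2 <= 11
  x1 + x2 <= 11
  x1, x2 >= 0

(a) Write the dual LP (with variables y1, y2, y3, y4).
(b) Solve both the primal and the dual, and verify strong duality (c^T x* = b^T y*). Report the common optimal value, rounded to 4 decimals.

The standard primal-dual pair for 'max c^T x s.t. A x <= b, x >= 0' is:
  Dual:  min b^T y  s.t.  A^T y >= c,  y >= 0.

So the dual LP is:
  minimize  10y1 + 4y2 + 11y3 + 11y4
  subject to:
    y1 + 4y3 + y4 >= 3
    y2 + 3y3 + y4 >= 1
    y1, y2, y3, y4 >= 0

Solving the primal: x* = (2.75, 0).
  primal value c^T x* = 8.25.
Solving the dual: y* = (0, 0, 0.75, 0).
  dual value b^T y* = 8.25.
Strong duality: c^T x* = b^T y*. Confirmed.

8.25


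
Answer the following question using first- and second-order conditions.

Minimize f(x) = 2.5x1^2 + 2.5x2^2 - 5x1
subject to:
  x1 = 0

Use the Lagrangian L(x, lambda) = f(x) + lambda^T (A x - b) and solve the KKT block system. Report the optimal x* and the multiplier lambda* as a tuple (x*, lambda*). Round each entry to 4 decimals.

Form the Lagrangian:
  L(x, lambda) = (1/2) x^T Q x + c^T x + lambda^T (A x - b)
Stationarity (grad_x L = 0): Q x + c + A^T lambda = 0.
Primal feasibility: A x = b.

This gives the KKT block system:
  [ Q   A^T ] [ x     ]   [-c ]
  [ A    0  ] [ lambda ] = [ b ]

Solving the linear system:
  x*      = (0, 0)
  lambda* = (5)
  f(x*)   = 0

x* = (0, 0), lambda* = (5)


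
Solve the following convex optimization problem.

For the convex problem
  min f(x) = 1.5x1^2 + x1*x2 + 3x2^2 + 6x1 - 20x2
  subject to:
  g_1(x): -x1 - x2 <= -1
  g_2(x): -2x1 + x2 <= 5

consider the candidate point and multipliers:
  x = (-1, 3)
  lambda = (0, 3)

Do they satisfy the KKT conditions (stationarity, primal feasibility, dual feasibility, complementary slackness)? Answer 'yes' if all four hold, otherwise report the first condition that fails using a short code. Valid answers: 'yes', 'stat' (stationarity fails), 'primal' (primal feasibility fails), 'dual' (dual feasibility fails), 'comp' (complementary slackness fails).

Gradient of f: grad f(x) = Q x + c = (6, -3)
Constraint values g_i(x) = a_i^T x - b_i:
  g_1((-1, 3)) = -1
  g_2((-1, 3)) = 0
Stationarity residual: grad f(x) + sum_i lambda_i a_i = (0, 0)
  -> stationarity OK
Primal feasibility (all g_i <= 0): OK
Dual feasibility (all lambda_i >= 0): OK
Complementary slackness (lambda_i * g_i(x) = 0 for all i): OK

Verdict: yes, KKT holds.

yes


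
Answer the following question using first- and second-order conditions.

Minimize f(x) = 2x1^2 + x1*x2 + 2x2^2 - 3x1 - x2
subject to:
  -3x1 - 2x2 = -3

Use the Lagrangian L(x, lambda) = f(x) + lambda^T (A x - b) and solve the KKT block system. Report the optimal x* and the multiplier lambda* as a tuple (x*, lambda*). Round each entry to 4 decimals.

Form the Lagrangian:
  L(x, lambda) = (1/2) x^T Q x + c^T x + lambda^T (A x - b)
Stationarity (grad_x L = 0): Q x + c + A^T lambda = 0.
Primal feasibility: A x = b.

This gives the KKT block system:
  [ Q   A^T ] [ x     ]   [-c ]
  [ A    0  ] [ lambda ] = [ b ]

Solving the linear system:
  x*      = (0.9, 0.15)
  lambda* = (0.25)
  f(x*)   = -1.05

x* = (0.9, 0.15), lambda* = (0.25)


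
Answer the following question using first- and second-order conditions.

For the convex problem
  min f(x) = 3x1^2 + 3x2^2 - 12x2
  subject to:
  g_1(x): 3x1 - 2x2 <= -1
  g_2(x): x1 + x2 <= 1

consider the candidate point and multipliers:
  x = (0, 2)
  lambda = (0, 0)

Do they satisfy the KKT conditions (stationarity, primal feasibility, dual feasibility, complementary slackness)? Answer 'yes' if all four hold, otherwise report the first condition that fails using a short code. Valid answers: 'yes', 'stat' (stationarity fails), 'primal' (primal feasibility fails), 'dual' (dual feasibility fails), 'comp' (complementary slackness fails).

Gradient of f: grad f(x) = Q x + c = (0, 0)
Constraint values g_i(x) = a_i^T x - b_i:
  g_1((0, 2)) = -3
  g_2((0, 2)) = 1
Stationarity residual: grad f(x) + sum_i lambda_i a_i = (0, 0)
  -> stationarity OK
Primal feasibility (all g_i <= 0): FAILS
Dual feasibility (all lambda_i >= 0): OK
Complementary slackness (lambda_i * g_i(x) = 0 for all i): OK

Verdict: the first failing condition is primal_feasibility -> primal.

primal


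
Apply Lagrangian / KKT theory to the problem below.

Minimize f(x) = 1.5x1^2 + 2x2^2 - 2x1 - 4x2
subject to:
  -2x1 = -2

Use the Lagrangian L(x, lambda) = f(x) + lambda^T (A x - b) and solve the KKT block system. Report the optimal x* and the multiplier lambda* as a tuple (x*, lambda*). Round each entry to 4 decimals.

Form the Lagrangian:
  L(x, lambda) = (1/2) x^T Q x + c^T x + lambda^T (A x - b)
Stationarity (grad_x L = 0): Q x + c + A^T lambda = 0.
Primal feasibility: A x = b.

This gives the KKT block system:
  [ Q   A^T ] [ x     ]   [-c ]
  [ A    0  ] [ lambda ] = [ b ]

Solving the linear system:
  x*      = (1, 1)
  lambda* = (0.5)
  f(x*)   = -2.5

x* = (1, 1), lambda* = (0.5)


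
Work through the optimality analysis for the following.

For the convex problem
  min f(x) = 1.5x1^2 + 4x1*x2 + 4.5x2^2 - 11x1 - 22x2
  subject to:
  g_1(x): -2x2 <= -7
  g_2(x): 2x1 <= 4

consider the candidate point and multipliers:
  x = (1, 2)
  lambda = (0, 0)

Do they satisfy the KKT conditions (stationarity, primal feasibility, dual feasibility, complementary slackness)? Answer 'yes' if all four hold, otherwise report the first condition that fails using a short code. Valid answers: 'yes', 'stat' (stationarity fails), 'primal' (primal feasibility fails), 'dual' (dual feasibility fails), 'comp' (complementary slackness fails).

Gradient of f: grad f(x) = Q x + c = (0, 0)
Constraint values g_i(x) = a_i^T x - b_i:
  g_1((1, 2)) = 3
  g_2((1, 2)) = -2
Stationarity residual: grad f(x) + sum_i lambda_i a_i = (0, 0)
  -> stationarity OK
Primal feasibility (all g_i <= 0): FAILS
Dual feasibility (all lambda_i >= 0): OK
Complementary slackness (lambda_i * g_i(x) = 0 for all i): OK

Verdict: the first failing condition is primal_feasibility -> primal.

primal


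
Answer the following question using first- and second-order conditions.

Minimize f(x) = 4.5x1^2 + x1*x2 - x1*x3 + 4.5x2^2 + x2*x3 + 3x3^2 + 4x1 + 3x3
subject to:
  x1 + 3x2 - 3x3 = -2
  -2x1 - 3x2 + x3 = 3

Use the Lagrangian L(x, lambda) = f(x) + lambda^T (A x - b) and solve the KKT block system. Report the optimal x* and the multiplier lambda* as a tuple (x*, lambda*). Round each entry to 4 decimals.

Form the Lagrangian:
  L(x, lambda) = (1/2) x^T Q x + c^T x + lambda^T (A x - b)
Stationarity (grad_x L = 0): Q x + c + A^T lambda = 0.
Primal feasibility: A x = b.

This gives the KKT block system:
  [ Q   A^T ] [ x     ]   [-c ]
  [ A    0  ] [ lambda ] = [ b ]

Solving the linear system:
  x*      = (-0.7734, -0.5222, -0.1133)
  lambda* = (0.3547, -1.5074)
  f(x*)   = 0.899

x* = (-0.7734, -0.5222, -0.1133), lambda* = (0.3547, -1.5074)


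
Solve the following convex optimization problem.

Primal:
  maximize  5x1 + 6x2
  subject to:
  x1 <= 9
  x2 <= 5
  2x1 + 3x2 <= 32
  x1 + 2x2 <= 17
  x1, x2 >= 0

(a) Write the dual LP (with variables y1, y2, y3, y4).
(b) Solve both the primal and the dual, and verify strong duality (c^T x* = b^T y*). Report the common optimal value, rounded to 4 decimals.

The standard primal-dual pair for 'max c^T x s.t. A x <= b, x >= 0' is:
  Dual:  min b^T y  s.t.  A^T y >= c,  y >= 0.

So the dual LP is:
  minimize  9y1 + 5y2 + 32y3 + 17y4
  subject to:
    y1 + 2y3 + y4 >= 5
    y2 + 3y3 + 2y4 >= 6
    y1, y2, y3, y4 >= 0

Solving the primal: x* = (9, 4).
  primal value c^T x* = 69.
Solving the dual: y* = (2, 0, 0, 3).
  dual value b^T y* = 69.
Strong duality: c^T x* = b^T y*. Confirmed.

69


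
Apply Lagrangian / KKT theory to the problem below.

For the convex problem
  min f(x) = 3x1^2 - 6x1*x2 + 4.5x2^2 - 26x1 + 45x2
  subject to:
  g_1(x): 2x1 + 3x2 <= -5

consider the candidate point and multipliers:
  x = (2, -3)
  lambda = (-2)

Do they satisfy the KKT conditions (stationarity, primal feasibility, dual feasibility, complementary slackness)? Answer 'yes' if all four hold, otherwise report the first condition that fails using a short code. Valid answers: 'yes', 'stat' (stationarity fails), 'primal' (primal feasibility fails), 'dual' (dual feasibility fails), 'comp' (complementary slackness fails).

Gradient of f: grad f(x) = Q x + c = (4, 6)
Constraint values g_i(x) = a_i^T x - b_i:
  g_1((2, -3)) = 0
Stationarity residual: grad f(x) + sum_i lambda_i a_i = (0, 0)
  -> stationarity OK
Primal feasibility (all g_i <= 0): OK
Dual feasibility (all lambda_i >= 0): FAILS
Complementary slackness (lambda_i * g_i(x) = 0 for all i): OK

Verdict: the first failing condition is dual_feasibility -> dual.

dual


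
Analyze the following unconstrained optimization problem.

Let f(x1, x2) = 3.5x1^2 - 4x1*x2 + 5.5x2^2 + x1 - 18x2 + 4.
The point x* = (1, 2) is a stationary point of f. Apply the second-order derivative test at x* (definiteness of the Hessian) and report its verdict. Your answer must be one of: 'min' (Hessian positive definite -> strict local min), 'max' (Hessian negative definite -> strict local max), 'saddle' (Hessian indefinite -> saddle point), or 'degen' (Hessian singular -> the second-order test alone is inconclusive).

Compute the Hessian H = grad^2 f:
  H = [[7, -4], [-4, 11]]
Verify stationarity: grad f(x*) = H x* + g = (0, 0).
Eigenvalues of H: 4.5279, 13.4721.
Both eigenvalues > 0, so H is positive definite -> x* is a strict local min.

min


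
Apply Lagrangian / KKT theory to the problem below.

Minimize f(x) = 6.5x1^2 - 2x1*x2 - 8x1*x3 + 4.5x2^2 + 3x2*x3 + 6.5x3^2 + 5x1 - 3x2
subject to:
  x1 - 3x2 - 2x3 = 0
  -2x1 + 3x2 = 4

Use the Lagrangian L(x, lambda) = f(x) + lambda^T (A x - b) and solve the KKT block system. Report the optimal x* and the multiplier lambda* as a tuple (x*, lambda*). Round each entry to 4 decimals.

Form the Lagrangian:
  L(x, lambda) = (1/2) x^T Q x + c^T x + lambda^T (A x - b)
Stationarity (grad_x L = 0): Q x + c + A^T lambda = 0.
Primal feasibility: A x = b.

This gives the KKT block system:
  [ Q   A^T ] [ x     ]   [-c ]
  [ A    0  ] [ lambda ] = [ b ]

Solving the linear system:
  x*      = (-1.3286, 0.4476, -1.3357)
  lambda* = (-2.6961, -2.5889)
  f(x*)   = 1.1849

x* = (-1.3286, 0.4476, -1.3357), lambda* = (-2.6961, -2.5889)


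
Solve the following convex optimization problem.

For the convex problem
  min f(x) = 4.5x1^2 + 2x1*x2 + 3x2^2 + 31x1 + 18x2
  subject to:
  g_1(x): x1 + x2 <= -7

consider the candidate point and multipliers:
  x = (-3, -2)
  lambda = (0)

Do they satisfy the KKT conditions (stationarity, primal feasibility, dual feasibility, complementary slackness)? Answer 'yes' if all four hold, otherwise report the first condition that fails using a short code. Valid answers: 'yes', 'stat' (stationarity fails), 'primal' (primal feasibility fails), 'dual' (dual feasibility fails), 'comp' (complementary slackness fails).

Gradient of f: grad f(x) = Q x + c = (0, 0)
Constraint values g_i(x) = a_i^T x - b_i:
  g_1((-3, -2)) = 2
Stationarity residual: grad f(x) + sum_i lambda_i a_i = (0, 0)
  -> stationarity OK
Primal feasibility (all g_i <= 0): FAILS
Dual feasibility (all lambda_i >= 0): OK
Complementary slackness (lambda_i * g_i(x) = 0 for all i): OK

Verdict: the first failing condition is primal_feasibility -> primal.

primal


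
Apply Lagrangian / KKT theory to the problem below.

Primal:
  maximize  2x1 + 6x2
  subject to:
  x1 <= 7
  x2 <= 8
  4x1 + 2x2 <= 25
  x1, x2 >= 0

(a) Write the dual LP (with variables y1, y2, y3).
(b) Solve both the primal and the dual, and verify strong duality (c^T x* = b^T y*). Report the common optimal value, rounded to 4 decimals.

The standard primal-dual pair for 'max c^T x s.t. A x <= b, x >= 0' is:
  Dual:  min b^T y  s.t.  A^T y >= c,  y >= 0.

So the dual LP is:
  minimize  7y1 + 8y2 + 25y3
  subject to:
    y1 + 4y3 >= 2
    y2 + 2y3 >= 6
    y1, y2, y3 >= 0

Solving the primal: x* = (2.25, 8).
  primal value c^T x* = 52.5.
Solving the dual: y* = (0, 5, 0.5).
  dual value b^T y* = 52.5.
Strong duality: c^T x* = b^T y*. Confirmed.

52.5


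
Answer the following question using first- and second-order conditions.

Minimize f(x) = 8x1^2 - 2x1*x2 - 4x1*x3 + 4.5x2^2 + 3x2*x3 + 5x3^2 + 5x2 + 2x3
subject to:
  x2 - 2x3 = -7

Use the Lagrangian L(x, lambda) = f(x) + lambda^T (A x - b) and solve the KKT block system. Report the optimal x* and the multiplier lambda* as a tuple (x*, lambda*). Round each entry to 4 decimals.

Form the Lagrangian:
  L(x, lambda) = (1/2) x^T Q x + c^T x + lambda^T (A x - b)
Stationarity (grad_x L = 0): Q x + c + A^T lambda = 0.
Primal feasibility: A x = b.

This gives the KKT block system:
  [ Q   A^T ] [ x     ]   [-c ]
  [ A    0  ] [ lambda ] = [ b ]

Solving the linear system:
  x*      = (0.3102, -2.2593, 2.3704)
  lambda* = (8.8426)
  f(x*)   = 27.6713

x* = (0.3102, -2.2593, 2.3704), lambda* = (8.8426)


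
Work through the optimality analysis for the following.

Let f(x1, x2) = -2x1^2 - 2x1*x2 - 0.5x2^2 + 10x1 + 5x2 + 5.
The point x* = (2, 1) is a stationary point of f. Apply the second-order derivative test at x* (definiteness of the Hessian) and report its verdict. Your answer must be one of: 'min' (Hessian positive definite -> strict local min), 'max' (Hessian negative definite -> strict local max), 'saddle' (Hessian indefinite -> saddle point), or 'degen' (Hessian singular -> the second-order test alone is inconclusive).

Compute the Hessian H = grad^2 f:
  H = [[-4, -2], [-2, -1]]
Verify stationarity: grad f(x*) = H x* + g = (0, 0).
Eigenvalues of H: -5, 0.
H has a zero eigenvalue (singular; negative semidefinite but not definite), so H is neither positive definite, negative definite, nor indefinite. The second-order test alone is inconclusive -> degen.
(Indeed, f is constant along the null direction of H through x*, so x* is not a strict local extremum.)

degen


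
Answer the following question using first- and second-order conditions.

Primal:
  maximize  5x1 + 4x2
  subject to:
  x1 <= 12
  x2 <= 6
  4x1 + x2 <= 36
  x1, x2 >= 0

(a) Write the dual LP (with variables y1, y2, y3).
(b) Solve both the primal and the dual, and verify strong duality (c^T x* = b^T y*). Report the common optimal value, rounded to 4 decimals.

The standard primal-dual pair for 'max c^T x s.t. A x <= b, x >= 0' is:
  Dual:  min b^T y  s.t.  A^T y >= c,  y >= 0.

So the dual LP is:
  minimize  12y1 + 6y2 + 36y3
  subject to:
    y1 + 4y3 >= 5
    y2 + y3 >= 4
    y1, y2, y3 >= 0

Solving the primal: x* = (7.5, 6).
  primal value c^T x* = 61.5.
Solving the dual: y* = (0, 2.75, 1.25).
  dual value b^T y* = 61.5.
Strong duality: c^T x* = b^T y*. Confirmed.

61.5


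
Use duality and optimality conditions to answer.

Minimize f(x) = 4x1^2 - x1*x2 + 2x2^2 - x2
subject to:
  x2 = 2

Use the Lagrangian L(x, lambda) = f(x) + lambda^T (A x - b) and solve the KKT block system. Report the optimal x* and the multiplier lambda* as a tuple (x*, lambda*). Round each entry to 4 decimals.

Form the Lagrangian:
  L(x, lambda) = (1/2) x^T Q x + c^T x + lambda^T (A x - b)
Stationarity (grad_x L = 0): Q x + c + A^T lambda = 0.
Primal feasibility: A x = b.

This gives the KKT block system:
  [ Q   A^T ] [ x     ]   [-c ]
  [ A    0  ] [ lambda ] = [ b ]

Solving the linear system:
  x*      = (0.25, 2)
  lambda* = (-6.75)
  f(x*)   = 5.75

x* = (0.25, 2), lambda* = (-6.75)


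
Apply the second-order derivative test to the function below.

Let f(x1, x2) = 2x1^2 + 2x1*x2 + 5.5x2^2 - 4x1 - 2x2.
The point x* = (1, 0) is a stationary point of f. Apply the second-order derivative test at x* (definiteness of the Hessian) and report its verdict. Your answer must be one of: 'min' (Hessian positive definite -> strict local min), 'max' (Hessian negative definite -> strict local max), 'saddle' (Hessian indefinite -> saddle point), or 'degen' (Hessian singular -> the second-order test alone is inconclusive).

Compute the Hessian H = grad^2 f:
  H = [[4, 2], [2, 11]]
Verify stationarity: grad f(x*) = H x* + g = (0, 0).
Eigenvalues of H: 3.4689, 11.5311.
Both eigenvalues > 0, so H is positive definite -> x* is a strict local min.

min


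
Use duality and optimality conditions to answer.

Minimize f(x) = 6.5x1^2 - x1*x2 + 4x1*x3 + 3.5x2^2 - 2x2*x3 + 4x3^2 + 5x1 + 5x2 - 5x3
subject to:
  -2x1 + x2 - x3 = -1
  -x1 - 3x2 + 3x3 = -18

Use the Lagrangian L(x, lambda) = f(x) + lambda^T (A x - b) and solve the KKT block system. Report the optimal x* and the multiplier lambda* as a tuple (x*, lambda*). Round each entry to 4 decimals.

Form the Lagrangian:
  L(x, lambda) = (1/2) x^T Q x + c^T x + lambda^T (A x - b)
Stationarity (grad_x L = 0): Q x + c + A^T lambda = 0.
Primal feasibility: A x = b.

This gives the KKT block system:
  [ Q   A^T ] [ x     ]   [-c ]
  [ A    0  ] [ lambda ] = [ b ]

Solving the linear system:
  x*      = (3, 1.9091, -3.0909)
  lambda* = (9.6623, 10.4026)
  f(x*)   = 118.4545

x* = (3, 1.9091, -3.0909), lambda* = (9.6623, 10.4026)


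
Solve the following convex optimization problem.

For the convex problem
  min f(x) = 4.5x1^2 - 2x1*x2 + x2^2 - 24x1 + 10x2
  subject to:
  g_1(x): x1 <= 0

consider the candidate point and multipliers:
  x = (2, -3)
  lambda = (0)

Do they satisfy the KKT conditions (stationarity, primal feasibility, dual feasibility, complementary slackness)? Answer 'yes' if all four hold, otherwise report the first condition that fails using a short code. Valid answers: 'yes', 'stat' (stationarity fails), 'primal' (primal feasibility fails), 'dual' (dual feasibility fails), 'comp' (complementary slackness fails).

Gradient of f: grad f(x) = Q x + c = (0, 0)
Constraint values g_i(x) = a_i^T x - b_i:
  g_1((2, -3)) = 2
Stationarity residual: grad f(x) + sum_i lambda_i a_i = (0, 0)
  -> stationarity OK
Primal feasibility (all g_i <= 0): FAILS
Dual feasibility (all lambda_i >= 0): OK
Complementary slackness (lambda_i * g_i(x) = 0 for all i): OK

Verdict: the first failing condition is primal_feasibility -> primal.

primal


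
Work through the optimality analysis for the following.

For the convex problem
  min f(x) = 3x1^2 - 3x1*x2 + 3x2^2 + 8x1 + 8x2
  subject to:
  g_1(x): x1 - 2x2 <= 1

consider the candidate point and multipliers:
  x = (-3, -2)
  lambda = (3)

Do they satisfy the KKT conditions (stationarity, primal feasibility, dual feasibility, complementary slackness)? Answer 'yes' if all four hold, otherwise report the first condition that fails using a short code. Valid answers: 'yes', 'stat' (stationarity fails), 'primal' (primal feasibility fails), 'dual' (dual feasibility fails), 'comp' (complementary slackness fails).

Gradient of f: grad f(x) = Q x + c = (-4, 5)
Constraint values g_i(x) = a_i^T x - b_i:
  g_1((-3, -2)) = 0
Stationarity residual: grad f(x) + sum_i lambda_i a_i = (-1, -1)
  -> stationarity FAILS
Primal feasibility (all g_i <= 0): OK
Dual feasibility (all lambda_i >= 0): OK
Complementary slackness (lambda_i * g_i(x) = 0 for all i): OK

Verdict: the first failing condition is stationarity -> stat.

stat


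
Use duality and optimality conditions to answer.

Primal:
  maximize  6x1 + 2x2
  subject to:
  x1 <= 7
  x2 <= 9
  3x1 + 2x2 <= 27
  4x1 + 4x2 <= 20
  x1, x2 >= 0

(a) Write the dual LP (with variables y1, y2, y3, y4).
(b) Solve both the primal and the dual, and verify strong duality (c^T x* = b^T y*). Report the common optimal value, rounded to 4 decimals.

The standard primal-dual pair for 'max c^T x s.t. A x <= b, x >= 0' is:
  Dual:  min b^T y  s.t.  A^T y >= c,  y >= 0.

So the dual LP is:
  minimize  7y1 + 9y2 + 27y3 + 20y4
  subject to:
    y1 + 3y3 + 4y4 >= 6
    y2 + 2y3 + 4y4 >= 2
    y1, y2, y3, y4 >= 0

Solving the primal: x* = (5, 0).
  primal value c^T x* = 30.
Solving the dual: y* = (0, 0, 0, 1.5).
  dual value b^T y* = 30.
Strong duality: c^T x* = b^T y*. Confirmed.

30


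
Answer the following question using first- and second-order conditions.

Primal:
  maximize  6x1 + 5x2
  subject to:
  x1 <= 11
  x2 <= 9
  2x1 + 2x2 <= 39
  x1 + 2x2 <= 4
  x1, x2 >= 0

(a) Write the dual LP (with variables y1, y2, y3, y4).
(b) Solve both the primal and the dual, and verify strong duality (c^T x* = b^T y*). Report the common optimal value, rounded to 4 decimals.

The standard primal-dual pair for 'max c^T x s.t. A x <= b, x >= 0' is:
  Dual:  min b^T y  s.t.  A^T y >= c,  y >= 0.

So the dual LP is:
  minimize  11y1 + 9y2 + 39y3 + 4y4
  subject to:
    y1 + 2y3 + y4 >= 6
    y2 + 2y3 + 2y4 >= 5
    y1, y2, y3, y4 >= 0

Solving the primal: x* = (4, 0).
  primal value c^T x* = 24.
Solving the dual: y* = (0, 0, 0, 6).
  dual value b^T y* = 24.
Strong duality: c^T x* = b^T y*. Confirmed.

24


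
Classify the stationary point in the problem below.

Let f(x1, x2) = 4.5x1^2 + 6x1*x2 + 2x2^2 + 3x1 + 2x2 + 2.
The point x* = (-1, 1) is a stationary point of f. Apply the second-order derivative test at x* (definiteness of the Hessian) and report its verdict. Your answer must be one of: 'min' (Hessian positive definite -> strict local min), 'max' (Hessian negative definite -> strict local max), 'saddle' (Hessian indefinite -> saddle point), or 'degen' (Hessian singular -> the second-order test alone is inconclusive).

Compute the Hessian H = grad^2 f:
  H = [[9, 6], [6, 4]]
Verify stationarity: grad f(x*) = H x* + g = (0, 0).
Eigenvalues of H: 0, 13.
H has a zero eigenvalue (singular; positive semidefinite but not definite), so H is neither positive definite, negative definite, nor indefinite. The second-order test alone is inconclusive -> degen.
(Indeed, f is constant along the null direction of H through x*, so x* is not a strict local extremum.)

degen


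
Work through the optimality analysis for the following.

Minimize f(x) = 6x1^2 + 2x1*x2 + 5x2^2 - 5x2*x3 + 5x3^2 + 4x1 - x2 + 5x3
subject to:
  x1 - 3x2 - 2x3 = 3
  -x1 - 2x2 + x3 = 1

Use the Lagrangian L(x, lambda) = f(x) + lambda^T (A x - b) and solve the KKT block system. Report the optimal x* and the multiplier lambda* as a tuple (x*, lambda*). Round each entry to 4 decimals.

Form the Lagrangian:
  L(x, lambda) = (1/2) x^T Q x + c^T x + lambda^T (A x - b)
Stationarity (grad_x L = 0): Q x + c + A^T lambda = 0.
Primal feasibility: A x = b.

This gives the KKT block system:
  [ Q   A^T ] [ x     ]   [-c ]
  [ A    0  ] [ lambda ] = [ b ]

Solving the linear system:
  x*      = (-0.3655, -0.6621, -0.6897)
  lambda* = (-0.2966, -2.0069)
  f(x*)   = -0.6759

x* = (-0.3655, -0.6621, -0.6897), lambda* = (-0.2966, -2.0069)


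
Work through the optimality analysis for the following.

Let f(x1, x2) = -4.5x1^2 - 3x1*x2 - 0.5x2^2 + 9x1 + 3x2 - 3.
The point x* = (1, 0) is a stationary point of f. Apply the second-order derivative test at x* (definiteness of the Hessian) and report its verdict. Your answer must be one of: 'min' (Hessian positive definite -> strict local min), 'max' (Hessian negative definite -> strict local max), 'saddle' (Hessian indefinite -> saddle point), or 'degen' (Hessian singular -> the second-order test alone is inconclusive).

Compute the Hessian H = grad^2 f:
  H = [[-9, -3], [-3, -1]]
Verify stationarity: grad f(x*) = H x* + g = (0, 0).
Eigenvalues of H: -10, 0.
H has a zero eigenvalue (singular; negative semidefinite but not definite), so H is neither positive definite, negative definite, nor indefinite. The second-order test alone is inconclusive -> degen.
(Indeed, f is constant along the null direction of H through x*, so x* is not a strict local extremum.)

degen


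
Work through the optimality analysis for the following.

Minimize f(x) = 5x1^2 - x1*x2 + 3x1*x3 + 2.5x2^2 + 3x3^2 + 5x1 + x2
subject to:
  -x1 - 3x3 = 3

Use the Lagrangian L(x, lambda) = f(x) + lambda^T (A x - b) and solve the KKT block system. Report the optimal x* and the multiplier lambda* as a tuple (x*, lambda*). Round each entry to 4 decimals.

Form the Lagrangian:
  L(x, lambda) = (1/2) x^T Q x + c^T x + lambda^T (A x - b)
Stationarity (grad_x L = 0): Q x + c + A^T lambda = 0.
Primal feasibility: A x = b.

This gives the KKT block system:
  [ Q   A^T ] [ x     ]   [-c ]
  [ A    0  ] [ lambda ] = [ b ]

Solving the linear system:
  x*      = (-0.4961, -0.2992, -0.8346)
  lambda* = (-2.1654)
  f(x*)   = 1.8583

x* = (-0.4961, -0.2992, -0.8346), lambda* = (-2.1654)


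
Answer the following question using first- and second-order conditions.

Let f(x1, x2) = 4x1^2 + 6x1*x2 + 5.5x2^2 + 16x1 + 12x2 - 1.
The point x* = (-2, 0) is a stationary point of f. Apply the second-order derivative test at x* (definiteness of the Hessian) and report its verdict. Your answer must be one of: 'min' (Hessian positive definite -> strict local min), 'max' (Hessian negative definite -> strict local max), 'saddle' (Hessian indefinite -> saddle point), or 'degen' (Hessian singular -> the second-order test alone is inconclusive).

Compute the Hessian H = grad^2 f:
  H = [[8, 6], [6, 11]]
Verify stationarity: grad f(x*) = H x* + g = (0, 0).
Eigenvalues of H: 3.3153, 15.6847.
Both eigenvalues > 0, so H is positive definite -> x* is a strict local min.

min


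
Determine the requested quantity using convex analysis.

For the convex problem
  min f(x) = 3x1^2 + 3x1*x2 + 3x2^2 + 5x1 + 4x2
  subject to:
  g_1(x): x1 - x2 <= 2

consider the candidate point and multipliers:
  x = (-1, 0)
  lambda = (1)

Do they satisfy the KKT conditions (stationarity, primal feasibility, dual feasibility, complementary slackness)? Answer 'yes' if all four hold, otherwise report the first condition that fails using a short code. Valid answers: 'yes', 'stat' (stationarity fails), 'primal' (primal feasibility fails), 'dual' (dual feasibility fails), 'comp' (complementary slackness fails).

Gradient of f: grad f(x) = Q x + c = (-1, 1)
Constraint values g_i(x) = a_i^T x - b_i:
  g_1((-1, 0)) = -3
Stationarity residual: grad f(x) + sum_i lambda_i a_i = (0, 0)
  -> stationarity OK
Primal feasibility (all g_i <= 0): OK
Dual feasibility (all lambda_i >= 0): OK
Complementary slackness (lambda_i * g_i(x) = 0 for all i): FAILS

Verdict: the first failing condition is complementary_slackness -> comp.

comp


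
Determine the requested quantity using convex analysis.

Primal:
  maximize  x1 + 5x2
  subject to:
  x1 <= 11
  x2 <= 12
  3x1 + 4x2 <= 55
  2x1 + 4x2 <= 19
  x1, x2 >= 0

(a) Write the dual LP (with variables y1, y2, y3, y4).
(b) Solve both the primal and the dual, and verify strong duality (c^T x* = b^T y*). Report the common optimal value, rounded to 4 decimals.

The standard primal-dual pair for 'max c^T x s.t. A x <= b, x >= 0' is:
  Dual:  min b^T y  s.t.  A^T y >= c,  y >= 0.

So the dual LP is:
  minimize  11y1 + 12y2 + 55y3 + 19y4
  subject to:
    y1 + 3y3 + 2y4 >= 1
    y2 + 4y3 + 4y4 >= 5
    y1, y2, y3, y4 >= 0

Solving the primal: x* = (0, 4.75).
  primal value c^T x* = 23.75.
Solving the dual: y* = (0, 0, 0, 1.25).
  dual value b^T y* = 23.75.
Strong duality: c^T x* = b^T y*. Confirmed.

23.75


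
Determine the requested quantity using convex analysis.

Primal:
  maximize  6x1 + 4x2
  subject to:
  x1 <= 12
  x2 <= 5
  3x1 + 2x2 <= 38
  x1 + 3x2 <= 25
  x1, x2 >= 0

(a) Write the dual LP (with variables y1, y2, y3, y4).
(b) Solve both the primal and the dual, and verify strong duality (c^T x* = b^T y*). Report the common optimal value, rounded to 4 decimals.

The standard primal-dual pair for 'max c^T x s.t. A x <= b, x >= 0' is:
  Dual:  min b^T y  s.t.  A^T y >= c,  y >= 0.

So the dual LP is:
  minimize  12y1 + 5y2 + 38y3 + 25y4
  subject to:
    y1 + 3y3 + y4 >= 6
    y2 + 2y3 + 3y4 >= 4
    y1, y2, y3, y4 >= 0

Solving the primal: x* = (12, 1).
  primal value c^T x* = 76.
Solving the dual: y* = (0, 0, 2, 0).
  dual value b^T y* = 76.
Strong duality: c^T x* = b^T y*. Confirmed.

76


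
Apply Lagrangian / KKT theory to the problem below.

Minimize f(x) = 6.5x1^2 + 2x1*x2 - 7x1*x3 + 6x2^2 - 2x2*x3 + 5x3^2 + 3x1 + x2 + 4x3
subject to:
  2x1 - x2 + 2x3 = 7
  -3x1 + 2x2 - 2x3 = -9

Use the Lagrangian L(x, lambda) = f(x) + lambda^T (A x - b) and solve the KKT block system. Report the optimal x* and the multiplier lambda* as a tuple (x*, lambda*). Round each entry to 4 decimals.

Form the Lagrangian:
  L(x, lambda) = (1/2) x^T Q x + c^T x + lambda^T (A x - b)
Stationarity (grad_x L = 0): Q x + c + A^T lambda = 0.
Primal feasibility: A x = b.

This gives the KKT block system:
  [ Q   A^T ] [ x     ]   [-c ]
  [ A    0  ] [ lambda ] = [ b ]

Solving the linear system:
  x*      = (1.5556, -0.4444, 1.7222)
  lambda* = (-6.5556, -0.9444)
  f(x*)   = 24.25

x* = (1.5556, -0.4444, 1.7222), lambda* = (-6.5556, -0.9444)


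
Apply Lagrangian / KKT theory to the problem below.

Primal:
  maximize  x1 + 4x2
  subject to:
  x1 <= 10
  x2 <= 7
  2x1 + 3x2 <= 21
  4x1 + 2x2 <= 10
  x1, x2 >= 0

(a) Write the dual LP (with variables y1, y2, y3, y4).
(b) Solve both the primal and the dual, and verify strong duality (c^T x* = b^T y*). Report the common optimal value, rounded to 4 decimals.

The standard primal-dual pair for 'max c^T x s.t. A x <= b, x >= 0' is:
  Dual:  min b^T y  s.t.  A^T y >= c,  y >= 0.

So the dual LP is:
  minimize  10y1 + 7y2 + 21y3 + 10y4
  subject to:
    y1 + 2y3 + 4y4 >= 1
    y2 + 3y3 + 2y4 >= 4
    y1, y2, y3, y4 >= 0

Solving the primal: x* = (0, 5).
  primal value c^T x* = 20.
Solving the dual: y* = (0, 0, 0, 2).
  dual value b^T y* = 20.
Strong duality: c^T x* = b^T y*. Confirmed.

20


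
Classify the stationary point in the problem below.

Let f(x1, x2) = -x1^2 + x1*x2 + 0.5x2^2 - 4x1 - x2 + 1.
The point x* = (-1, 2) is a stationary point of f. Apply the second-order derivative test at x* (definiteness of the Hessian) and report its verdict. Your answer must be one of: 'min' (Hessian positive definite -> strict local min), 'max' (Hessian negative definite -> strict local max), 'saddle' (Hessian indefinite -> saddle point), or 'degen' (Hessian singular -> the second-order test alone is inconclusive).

Compute the Hessian H = grad^2 f:
  H = [[-2, 1], [1, 1]]
Verify stationarity: grad f(x*) = H x* + g = (0, 0).
Eigenvalues of H: -2.3028, 1.3028.
Eigenvalues have mixed signs, so H is indefinite -> x* is a saddle point.

saddle
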